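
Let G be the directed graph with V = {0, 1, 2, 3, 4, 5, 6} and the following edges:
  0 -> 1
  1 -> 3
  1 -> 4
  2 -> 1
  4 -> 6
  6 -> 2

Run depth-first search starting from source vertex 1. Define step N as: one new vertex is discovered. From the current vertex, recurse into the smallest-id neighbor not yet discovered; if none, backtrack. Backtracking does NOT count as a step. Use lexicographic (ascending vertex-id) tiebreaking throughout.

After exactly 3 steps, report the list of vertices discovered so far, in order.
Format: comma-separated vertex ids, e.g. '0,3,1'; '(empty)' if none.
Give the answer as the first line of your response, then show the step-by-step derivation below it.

1,3,4

step 1: discover 1; path=1; order=1
step 2: discover 3; path=1>3; order=1,3
step 3: discover 4; path=1>4; order=1,3,4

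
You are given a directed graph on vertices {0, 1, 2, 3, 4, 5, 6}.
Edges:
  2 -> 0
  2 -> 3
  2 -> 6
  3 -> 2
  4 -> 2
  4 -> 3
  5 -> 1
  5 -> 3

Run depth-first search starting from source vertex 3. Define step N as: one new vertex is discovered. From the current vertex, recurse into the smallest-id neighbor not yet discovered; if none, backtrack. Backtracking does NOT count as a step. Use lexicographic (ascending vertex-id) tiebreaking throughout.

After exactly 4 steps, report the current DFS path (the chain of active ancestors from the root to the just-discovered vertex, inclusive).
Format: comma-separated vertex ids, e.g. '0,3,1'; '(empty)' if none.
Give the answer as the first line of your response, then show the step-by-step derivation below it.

3,2,6

step 1: discover 3; path=3; order=3
step 2: discover 2; path=3>2; order=3,2
step 3: discover 0; path=3>2>0; order=3,2,0
step 4: discover 6; path=3>2>6; order=3,2,0,6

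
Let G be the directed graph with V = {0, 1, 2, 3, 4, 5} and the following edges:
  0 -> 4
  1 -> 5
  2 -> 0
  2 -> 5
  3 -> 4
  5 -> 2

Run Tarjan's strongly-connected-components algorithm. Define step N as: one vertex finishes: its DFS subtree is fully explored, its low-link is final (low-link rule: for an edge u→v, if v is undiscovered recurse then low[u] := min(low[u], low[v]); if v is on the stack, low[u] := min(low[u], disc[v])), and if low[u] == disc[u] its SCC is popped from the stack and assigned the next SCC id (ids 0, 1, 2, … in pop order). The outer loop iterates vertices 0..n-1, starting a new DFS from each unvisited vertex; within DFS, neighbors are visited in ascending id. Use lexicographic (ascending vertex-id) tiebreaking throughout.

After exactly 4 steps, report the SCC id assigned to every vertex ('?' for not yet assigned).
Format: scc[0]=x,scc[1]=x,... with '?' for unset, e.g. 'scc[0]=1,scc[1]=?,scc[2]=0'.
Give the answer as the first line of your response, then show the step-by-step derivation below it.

scc[0]=1,scc[1]=?,scc[2]=2,scc[3]=?,scc[4]=0,scc[5]=2

step 1: low=(low[0]=0,low[1]=?,low[2]=?,low[3]=?,low[4]=1,low[5]=?); scc=(scc[0]=?,scc[1]=?,scc[2]=?,scc[3]=?,scc[4]=0,scc[5]=?)
step 2: low=(low[0]=0,low[1]=?,low[2]=?,low[3]=?,low[4]=1,low[5]=?); scc=(scc[0]=1,scc[1]=?,scc[2]=?,scc[3]=?,scc[4]=0,scc[5]=?)
step 3: low=(low[0]=0,low[1]=2,low[2]=3,low[3]=?,low[4]=1,low[5]=3); scc=(scc[0]=1,scc[1]=?,scc[2]=?,scc[3]=?,scc[4]=0,scc[5]=?)
step 4: low=(low[0]=0,low[1]=2,low[2]=3,low[3]=?,low[4]=1,low[5]=3); scc=(scc[0]=1,scc[1]=?,scc[2]=2,scc[3]=?,scc[4]=0,scc[5]=2)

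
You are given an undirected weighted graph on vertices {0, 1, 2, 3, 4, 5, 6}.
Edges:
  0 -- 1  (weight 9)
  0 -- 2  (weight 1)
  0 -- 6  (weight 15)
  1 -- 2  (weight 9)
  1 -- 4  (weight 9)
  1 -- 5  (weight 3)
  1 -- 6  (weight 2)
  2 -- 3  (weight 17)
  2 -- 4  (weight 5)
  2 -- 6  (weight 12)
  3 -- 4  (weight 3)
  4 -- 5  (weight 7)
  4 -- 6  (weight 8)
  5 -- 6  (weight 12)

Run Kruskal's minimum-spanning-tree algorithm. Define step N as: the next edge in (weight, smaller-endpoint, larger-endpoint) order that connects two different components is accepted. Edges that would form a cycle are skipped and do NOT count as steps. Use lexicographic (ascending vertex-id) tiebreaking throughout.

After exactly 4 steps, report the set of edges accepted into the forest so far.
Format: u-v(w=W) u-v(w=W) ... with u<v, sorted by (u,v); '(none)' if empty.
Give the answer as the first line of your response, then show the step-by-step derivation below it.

0-2(w=1) 1-5(w=3) 1-6(w=2) 3-4(w=3)

step 1: add edge 0-2 (w=1); MST = {0-2(w=1)}
step 2: add edge 1-6 (w=2); MST = {0-2(w=1) 1-6(w=2)}
step 3: add edge 1-5 (w=3); MST = {0-2(w=1) 1-5(w=3) 1-6(w=2)}
step 4: add edge 3-4 (w=3); MST = {0-2(w=1) 1-5(w=3) 1-6(w=2) 3-4(w=3)}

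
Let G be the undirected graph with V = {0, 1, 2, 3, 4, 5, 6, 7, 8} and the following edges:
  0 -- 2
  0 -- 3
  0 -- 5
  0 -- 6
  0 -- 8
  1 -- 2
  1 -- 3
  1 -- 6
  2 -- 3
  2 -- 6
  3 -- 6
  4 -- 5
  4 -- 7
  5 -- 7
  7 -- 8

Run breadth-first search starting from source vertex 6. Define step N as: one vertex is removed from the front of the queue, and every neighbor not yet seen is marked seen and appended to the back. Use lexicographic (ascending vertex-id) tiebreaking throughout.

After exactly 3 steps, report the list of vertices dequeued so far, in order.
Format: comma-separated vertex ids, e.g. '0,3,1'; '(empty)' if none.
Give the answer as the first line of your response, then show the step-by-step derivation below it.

6,0,1

step 1: dequeue 6; queue=[0,1,2,3]; order=6
step 2: dequeue 0; queue=[1,2,3,5,8]; order=6,0
step 3: dequeue 1; queue=[2,3,5,8]; order=6,0,1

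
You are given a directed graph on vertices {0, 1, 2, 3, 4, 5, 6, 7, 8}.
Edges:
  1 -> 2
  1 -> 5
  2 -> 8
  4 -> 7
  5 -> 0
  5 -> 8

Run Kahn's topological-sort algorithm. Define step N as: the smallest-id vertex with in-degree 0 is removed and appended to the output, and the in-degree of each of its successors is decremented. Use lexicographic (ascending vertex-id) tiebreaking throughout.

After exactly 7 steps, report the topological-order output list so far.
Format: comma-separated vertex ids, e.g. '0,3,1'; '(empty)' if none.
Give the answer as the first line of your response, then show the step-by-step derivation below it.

1,2,3,4,5,0,6

step 1: output 1; order=[1]; indeg=(1,0,0,0,0,0,0,1,2)
step 2: output 2; order=[1,2]; indeg=(1,0,0,0,0,0,0,1,1)
step 3: output 3; order=[1,2,3]; indeg=(1,0,0,0,0,0,0,1,1)
step 4: output 4; order=[1,2,3,4]; indeg=(1,0,0,0,0,0,0,0,1)
step 5: output 5; order=[1,2,3,4,5]; indeg=(0,0,0,0,0,0,0,0,0)
step 6: output 0; order=[1,2,3,4,5,0]; indeg=(0,0,0,0,0,0,0,0,0)
step 7: output 6; order=[1,2,3,4,5,0,6]; indeg=(0,0,0,0,0,0,0,0,0)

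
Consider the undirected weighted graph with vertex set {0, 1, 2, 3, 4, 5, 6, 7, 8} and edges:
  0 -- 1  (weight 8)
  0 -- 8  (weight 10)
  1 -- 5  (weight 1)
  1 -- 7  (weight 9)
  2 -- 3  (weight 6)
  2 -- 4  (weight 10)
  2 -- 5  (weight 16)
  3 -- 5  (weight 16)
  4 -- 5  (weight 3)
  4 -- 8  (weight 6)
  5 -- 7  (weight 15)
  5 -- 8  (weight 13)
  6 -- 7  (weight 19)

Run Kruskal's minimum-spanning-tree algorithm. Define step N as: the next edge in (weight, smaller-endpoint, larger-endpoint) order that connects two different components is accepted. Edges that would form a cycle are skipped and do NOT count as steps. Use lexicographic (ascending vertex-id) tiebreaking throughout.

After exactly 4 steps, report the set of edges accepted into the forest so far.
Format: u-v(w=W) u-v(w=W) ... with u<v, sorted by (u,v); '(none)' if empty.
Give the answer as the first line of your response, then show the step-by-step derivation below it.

1-5(w=1) 2-3(w=6) 4-5(w=3) 4-8(w=6)

step 1: add edge 1-5 (w=1); MST = {1-5(w=1)}
step 2: add edge 4-5 (w=3); MST = {1-5(w=1) 4-5(w=3)}
step 3: add edge 2-3 (w=6); MST = {1-5(w=1) 2-3(w=6) 4-5(w=3)}
step 4: add edge 4-8 (w=6); MST = {1-5(w=1) 2-3(w=6) 4-5(w=3) 4-8(w=6)}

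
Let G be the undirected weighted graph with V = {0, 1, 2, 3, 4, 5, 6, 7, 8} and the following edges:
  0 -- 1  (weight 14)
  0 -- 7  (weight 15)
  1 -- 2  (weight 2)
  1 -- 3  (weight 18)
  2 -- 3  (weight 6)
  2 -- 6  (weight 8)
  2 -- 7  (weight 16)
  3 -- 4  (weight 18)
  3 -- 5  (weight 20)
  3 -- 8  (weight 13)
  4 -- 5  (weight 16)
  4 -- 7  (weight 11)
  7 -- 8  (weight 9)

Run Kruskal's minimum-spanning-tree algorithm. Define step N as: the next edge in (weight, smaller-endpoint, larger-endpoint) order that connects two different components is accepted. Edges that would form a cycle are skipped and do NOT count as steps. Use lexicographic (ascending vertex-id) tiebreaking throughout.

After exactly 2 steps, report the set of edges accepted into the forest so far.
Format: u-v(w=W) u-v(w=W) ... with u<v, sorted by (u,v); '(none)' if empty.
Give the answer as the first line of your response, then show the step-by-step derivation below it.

1-2(w=2) 2-3(w=6)

step 1: add edge 1-2 (w=2); MST = {1-2(w=2)}
step 2: add edge 2-3 (w=6); MST = {1-2(w=2) 2-3(w=6)}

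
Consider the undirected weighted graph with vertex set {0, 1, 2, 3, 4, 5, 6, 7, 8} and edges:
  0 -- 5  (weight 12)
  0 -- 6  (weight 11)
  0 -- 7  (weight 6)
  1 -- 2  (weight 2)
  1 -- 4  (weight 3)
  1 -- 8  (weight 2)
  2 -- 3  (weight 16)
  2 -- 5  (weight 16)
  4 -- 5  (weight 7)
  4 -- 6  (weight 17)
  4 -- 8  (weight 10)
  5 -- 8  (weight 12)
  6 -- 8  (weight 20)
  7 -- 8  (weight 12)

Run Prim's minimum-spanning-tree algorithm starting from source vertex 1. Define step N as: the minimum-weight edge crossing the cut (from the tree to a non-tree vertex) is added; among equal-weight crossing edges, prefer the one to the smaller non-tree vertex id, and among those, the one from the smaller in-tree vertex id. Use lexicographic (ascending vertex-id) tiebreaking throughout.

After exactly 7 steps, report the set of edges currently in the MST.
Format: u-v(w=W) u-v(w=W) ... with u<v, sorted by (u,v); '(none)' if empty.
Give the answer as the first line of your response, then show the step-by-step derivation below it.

0-5(w=12) 0-6(w=11) 0-7(w=6) 1-2(w=2) 1-4(w=3) 1-8(w=2) 4-5(w=7)

step 1: add edge 1-2 (w=2); MST = {1-2(w=2)}
step 2: add edge 1-8 (w=2); MST = {1-2(w=2) 1-8(w=2)}
step 3: add edge 1-4 (w=3); MST = {1-2(w=2) 1-4(w=3) 1-8(w=2)}
step 4: add edge 4-5 (w=7); MST = {1-2(w=2) 1-4(w=3) 1-8(w=2) 4-5(w=7)}
step 5: add edge 0-5 (w=12); MST = {0-5(w=12) 1-2(w=2) 1-4(w=3) 1-8(w=2) 4-5(w=7)}
step 6: add edge 0-7 (w=6); MST = {0-5(w=12) 0-7(w=6) 1-2(w=2) 1-4(w=3) 1-8(w=2) 4-5(w=7)}
step 7: add edge 0-6 (w=11); MST = {0-5(w=12) 0-6(w=11) 0-7(w=6) 1-2(w=2) 1-4(w=3) 1-8(w=2) 4-5(w=7)}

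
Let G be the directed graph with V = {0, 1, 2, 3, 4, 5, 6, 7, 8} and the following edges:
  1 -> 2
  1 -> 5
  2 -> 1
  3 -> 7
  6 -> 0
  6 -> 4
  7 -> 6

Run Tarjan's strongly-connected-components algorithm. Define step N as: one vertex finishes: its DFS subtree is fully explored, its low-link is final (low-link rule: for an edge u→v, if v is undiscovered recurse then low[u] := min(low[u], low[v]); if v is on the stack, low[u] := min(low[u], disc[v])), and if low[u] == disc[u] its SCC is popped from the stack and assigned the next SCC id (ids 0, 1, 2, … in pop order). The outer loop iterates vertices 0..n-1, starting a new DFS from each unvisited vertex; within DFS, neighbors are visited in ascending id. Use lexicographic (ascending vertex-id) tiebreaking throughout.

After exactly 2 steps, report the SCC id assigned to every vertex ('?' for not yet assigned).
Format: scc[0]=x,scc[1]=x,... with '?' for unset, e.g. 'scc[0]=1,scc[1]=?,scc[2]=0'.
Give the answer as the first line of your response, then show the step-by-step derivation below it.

scc[0]=0,scc[1]=?,scc[2]=?,scc[3]=?,scc[4]=?,scc[5]=?,scc[6]=?,scc[7]=?,scc[8]=?

step 1: low=(low[0]=0,low[1]=?,low[2]=?,low[3]=?,low[4]=?,low[5]=?,low[6]=?,low[7]=?,low[8]=?); scc=(scc[0]=0,scc[1]=?,scc[2]=?,scc[3]=?,scc[4]=?,scc[5]=?,scc[6]=?,scc[7]=?,scc[8]=?)
step 2: low=(low[0]=0,low[1]=1,low[2]=1,low[3]=?,low[4]=?,low[5]=?,low[6]=?,low[7]=?,low[8]=?); scc=(scc[0]=0,scc[1]=?,scc[2]=?,scc[3]=?,scc[4]=?,scc[5]=?,scc[6]=?,scc[7]=?,scc[8]=?)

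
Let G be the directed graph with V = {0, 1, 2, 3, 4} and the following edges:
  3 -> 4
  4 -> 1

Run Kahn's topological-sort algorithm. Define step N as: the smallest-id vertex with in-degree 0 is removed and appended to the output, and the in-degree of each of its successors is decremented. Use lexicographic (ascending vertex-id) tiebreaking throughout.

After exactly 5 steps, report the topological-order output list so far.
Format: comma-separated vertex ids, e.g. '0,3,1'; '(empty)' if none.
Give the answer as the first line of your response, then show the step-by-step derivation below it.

0,2,3,4,1

step 1: output 0; order=[0]; indeg=(0,1,0,0,1)
step 2: output 2; order=[0,2]; indeg=(0,1,0,0,1)
step 3: output 3; order=[0,2,3]; indeg=(0,1,0,0,0)
step 4: output 4; order=[0,2,3,4]; indeg=(0,0,0,0,0)
step 5: output 1; order=[0,2,3,4,1]; indeg=(0,0,0,0,0)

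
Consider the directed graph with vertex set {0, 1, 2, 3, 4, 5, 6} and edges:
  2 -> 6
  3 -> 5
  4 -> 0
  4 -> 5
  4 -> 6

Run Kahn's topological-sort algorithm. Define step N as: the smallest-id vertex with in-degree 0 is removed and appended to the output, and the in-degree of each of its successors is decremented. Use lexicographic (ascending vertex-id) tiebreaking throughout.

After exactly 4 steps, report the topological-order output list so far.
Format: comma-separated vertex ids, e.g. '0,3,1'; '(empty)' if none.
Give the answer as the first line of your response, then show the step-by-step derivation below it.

1,2,3,4

step 1: output 1; order=[1]; indeg=(1,0,0,0,0,2,2)
step 2: output 2; order=[1,2]; indeg=(1,0,0,0,0,2,1)
step 3: output 3; order=[1,2,3]; indeg=(1,0,0,0,0,1,1)
step 4: output 4; order=[1,2,3,4]; indeg=(0,0,0,0,0,0,0)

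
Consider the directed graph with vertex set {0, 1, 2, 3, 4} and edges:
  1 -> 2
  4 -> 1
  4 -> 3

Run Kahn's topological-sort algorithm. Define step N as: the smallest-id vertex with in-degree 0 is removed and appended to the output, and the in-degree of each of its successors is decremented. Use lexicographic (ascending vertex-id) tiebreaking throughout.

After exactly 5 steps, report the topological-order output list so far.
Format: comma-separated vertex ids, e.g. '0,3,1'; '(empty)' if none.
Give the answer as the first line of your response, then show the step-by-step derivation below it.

0,4,1,2,3

step 1: output 0; order=[0]; indeg=(0,1,1,1,0)
step 2: output 4; order=[0,4]; indeg=(0,0,1,0,0)
step 3: output 1; order=[0,4,1]; indeg=(0,0,0,0,0)
step 4: output 2; order=[0,4,1,2]; indeg=(0,0,0,0,0)
step 5: output 3; order=[0,4,1,2,3]; indeg=(0,0,0,0,0)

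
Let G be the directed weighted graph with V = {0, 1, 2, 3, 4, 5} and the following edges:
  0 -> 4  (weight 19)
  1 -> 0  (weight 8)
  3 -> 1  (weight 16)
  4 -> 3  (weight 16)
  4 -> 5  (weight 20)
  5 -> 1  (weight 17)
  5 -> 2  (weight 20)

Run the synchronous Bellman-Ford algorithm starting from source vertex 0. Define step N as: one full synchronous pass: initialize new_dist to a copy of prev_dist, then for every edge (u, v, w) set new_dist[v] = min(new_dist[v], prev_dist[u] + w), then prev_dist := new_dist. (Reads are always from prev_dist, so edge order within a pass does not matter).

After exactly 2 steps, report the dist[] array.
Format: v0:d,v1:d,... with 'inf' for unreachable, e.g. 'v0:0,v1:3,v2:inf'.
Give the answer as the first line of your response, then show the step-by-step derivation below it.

v0:0,v1:inf,v2:inf,v3:35,v4:19,v5:39

step 1: dist = v0:0,v1:inf,v2:inf,v3:inf,v4:19,v5:inf
step 2: dist = v0:0,v1:inf,v2:inf,v3:35,v4:19,v5:39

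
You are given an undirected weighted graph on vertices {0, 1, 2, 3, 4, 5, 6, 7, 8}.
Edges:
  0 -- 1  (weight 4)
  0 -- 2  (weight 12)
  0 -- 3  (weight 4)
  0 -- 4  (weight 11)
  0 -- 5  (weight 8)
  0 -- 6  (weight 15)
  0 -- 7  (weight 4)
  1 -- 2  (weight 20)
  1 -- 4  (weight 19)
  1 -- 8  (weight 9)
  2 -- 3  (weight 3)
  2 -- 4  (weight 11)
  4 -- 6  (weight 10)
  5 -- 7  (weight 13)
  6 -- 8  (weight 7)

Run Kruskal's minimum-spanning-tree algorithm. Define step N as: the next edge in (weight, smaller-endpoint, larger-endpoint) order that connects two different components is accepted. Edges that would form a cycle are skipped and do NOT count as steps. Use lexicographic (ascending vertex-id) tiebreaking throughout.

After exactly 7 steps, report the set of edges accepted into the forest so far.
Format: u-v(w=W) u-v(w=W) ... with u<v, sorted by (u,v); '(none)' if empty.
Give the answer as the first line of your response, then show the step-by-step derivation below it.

0-1(w=4) 0-3(w=4) 0-5(w=8) 0-7(w=4) 1-8(w=9) 2-3(w=3) 6-8(w=7)

step 1: add edge 2-3 (w=3); MST = {2-3(w=3)}
step 2: add edge 0-1 (w=4); MST = {0-1(w=4) 2-3(w=3)}
step 3: add edge 0-3 (w=4); MST = {0-1(w=4) 0-3(w=4) 2-3(w=3)}
step 4: add edge 0-7 (w=4); MST = {0-1(w=4) 0-3(w=4) 0-7(w=4) 2-3(w=3)}
step 5: add edge 6-8 (w=7); MST = {0-1(w=4) 0-3(w=4) 0-7(w=4) 2-3(w=3) 6-8(w=7)}
step 6: add edge 0-5 (w=8); MST = {0-1(w=4) 0-3(w=4) 0-5(w=8) 0-7(w=4) 2-3(w=3) 6-8(w=7)}
step 7: add edge 1-8 (w=9); MST = {0-1(w=4) 0-3(w=4) 0-5(w=8) 0-7(w=4) 1-8(w=9) 2-3(w=3) 6-8(w=7)}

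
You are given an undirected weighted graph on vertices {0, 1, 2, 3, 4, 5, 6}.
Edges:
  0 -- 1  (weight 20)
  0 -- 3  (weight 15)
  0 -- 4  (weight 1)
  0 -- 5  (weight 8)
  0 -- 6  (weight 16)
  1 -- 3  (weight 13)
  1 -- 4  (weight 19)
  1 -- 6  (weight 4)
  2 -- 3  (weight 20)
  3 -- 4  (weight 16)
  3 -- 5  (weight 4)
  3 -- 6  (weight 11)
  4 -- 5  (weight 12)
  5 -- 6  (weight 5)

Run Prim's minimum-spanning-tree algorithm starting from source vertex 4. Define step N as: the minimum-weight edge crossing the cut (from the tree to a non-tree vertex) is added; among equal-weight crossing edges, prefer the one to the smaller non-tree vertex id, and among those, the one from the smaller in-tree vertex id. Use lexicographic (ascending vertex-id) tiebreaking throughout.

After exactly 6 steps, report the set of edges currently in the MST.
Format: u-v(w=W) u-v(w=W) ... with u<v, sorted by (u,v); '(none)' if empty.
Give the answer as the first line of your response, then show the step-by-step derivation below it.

0-4(w=1) 0-5(w=8) 1-6(w=4) 2-3(w=20) 3-5(w=4) 5-6(w=5)

step 1: add edge 0-4 (w=1); MST = {0-4(w=1)}
step 2: add edge 0-5 (w=8); MST = {0-4(w=1) 0-5(w=8)}
step 3: add edge 3-5 (w=4); MST = {0-4(w=1) 0-5(w=8) 3-5(w=4)}
step 4: add edge 5-6 (w=5); MST = {0-4(w=1) 0-5(w=8) 3-5(w=4) 5-6(w=5)}
step 5: add edge 1-6 (w=4); MST = {0-4(w=1) 0-5(w=8) 1-6(w=4) 3-5(w=4) 5-6(w=5)}
step 6: add edge 2-3 (w=20); MST = {0-4(w=1) 0-5(w=8) 1-6(w=4) 2-3(w=20) 3-5(w=4) 5-6(w=5)}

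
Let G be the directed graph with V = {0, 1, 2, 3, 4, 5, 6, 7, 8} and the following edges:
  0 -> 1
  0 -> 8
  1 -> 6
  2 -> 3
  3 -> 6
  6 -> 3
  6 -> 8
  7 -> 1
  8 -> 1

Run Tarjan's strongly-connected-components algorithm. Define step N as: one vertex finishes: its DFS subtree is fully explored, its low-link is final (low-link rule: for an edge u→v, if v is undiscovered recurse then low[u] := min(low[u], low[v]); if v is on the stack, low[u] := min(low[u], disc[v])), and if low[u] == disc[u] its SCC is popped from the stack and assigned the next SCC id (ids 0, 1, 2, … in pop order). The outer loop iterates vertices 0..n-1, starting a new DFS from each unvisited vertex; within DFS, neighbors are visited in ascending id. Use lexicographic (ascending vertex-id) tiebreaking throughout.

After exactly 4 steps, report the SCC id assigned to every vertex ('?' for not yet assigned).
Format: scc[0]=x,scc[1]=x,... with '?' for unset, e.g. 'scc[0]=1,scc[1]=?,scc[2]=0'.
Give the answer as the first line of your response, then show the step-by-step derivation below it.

scc[0]=?,scc[1]=0,scc[2]=?,scc[3]=0,scc[4]=?,scc[5]=?,scc[6]=0,scc[7]=?,scc[8]=0

step 1: low=(low[0]=0,low[1]=1,low[2]=?,low[3]=2,low[4]=?,low[5]=?,low[6]=2,low[7]=?,low[8]=?); scc=(scc[0]=?,scc[1]=?,scc[2]=?,scc[3]=?,scc[4]=?,scc[5]=?,scc[6]=?,scc[7]=?,scc[8]=?)
step 2: low=(low[0]=0,low[1]=1,low[2]=?,low[3]=2,low[4]=?,low[5]=?,low[6]=2,low[7]=?,low[8]=1); scc=(scc[0]=?,scc[1]=?,scc[2]=?,scc[3]=?,scc[4]=?,scc[5]=?,scc[6]=?,scc[7]=?,scc[8]=?)
step 3: low=(low[0]=0,low[1]=1,low[2]=?,low[3]=2,low[4]=?,low[5]=?,low[6]=1,low[7]=?,low[8]=1); scc=(scc[0]=?,scc[1]=?,scc[2]=?,scc[3]=?,scc[4]=?,scc[5]=?,scc[6]=?,scc[7]=?,scc[8]=?)
step 4: low=(low[0]=0,low[1]=1,low[2]=?,low[3]=2,low[4]=?,low[5]=?,low[6]=1,low[7]=?,low[8]=1); scc=(scc[0]=?,scc[1]=0,scc[2]=?,scc[3]=0,scc[4]=?,scc[5]=?,scc[6]=0,scc[7]=?,scc[8]=0)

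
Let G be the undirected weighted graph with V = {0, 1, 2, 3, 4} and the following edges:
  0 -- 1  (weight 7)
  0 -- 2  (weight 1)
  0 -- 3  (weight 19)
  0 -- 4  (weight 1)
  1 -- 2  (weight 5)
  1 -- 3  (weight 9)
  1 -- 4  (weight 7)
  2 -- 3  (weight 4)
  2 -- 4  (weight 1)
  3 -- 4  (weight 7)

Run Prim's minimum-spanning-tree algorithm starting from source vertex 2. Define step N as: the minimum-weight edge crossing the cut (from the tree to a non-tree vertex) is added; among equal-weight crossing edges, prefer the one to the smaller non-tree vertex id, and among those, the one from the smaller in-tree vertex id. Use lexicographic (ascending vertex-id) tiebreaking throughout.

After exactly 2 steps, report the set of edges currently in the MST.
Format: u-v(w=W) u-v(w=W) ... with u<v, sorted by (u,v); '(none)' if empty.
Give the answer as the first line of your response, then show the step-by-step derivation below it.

0-2(w=1) 0-4(w=1)

step 1: add edge 0-2 (w=1); MST = {0-2(w=1)}
step 2: add edge 0-4 (w=1); MST = {0-2(w=1) 0-4(w=1)}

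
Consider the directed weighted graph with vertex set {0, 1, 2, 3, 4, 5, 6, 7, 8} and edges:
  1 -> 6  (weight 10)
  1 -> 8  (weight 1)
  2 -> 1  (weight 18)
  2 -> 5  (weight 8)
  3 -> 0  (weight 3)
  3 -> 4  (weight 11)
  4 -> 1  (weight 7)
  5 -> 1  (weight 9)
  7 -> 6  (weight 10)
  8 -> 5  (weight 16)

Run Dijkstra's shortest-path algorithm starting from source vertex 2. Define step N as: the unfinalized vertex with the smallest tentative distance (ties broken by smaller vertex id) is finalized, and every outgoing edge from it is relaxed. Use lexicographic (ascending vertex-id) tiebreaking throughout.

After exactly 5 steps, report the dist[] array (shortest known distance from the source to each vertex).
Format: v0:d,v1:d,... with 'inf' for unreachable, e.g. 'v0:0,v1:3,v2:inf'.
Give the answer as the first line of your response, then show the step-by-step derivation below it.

v0:inf,v1:17,v2:0,v3:inf,v4:inf,v5:8,v6:27,v7:inf,v8:18

step 1: dist = v0:inf,v1:18,v2:0,v3:inf,v4:inf,v5:8,v6:inf,v7:inf,v8:inf
step 2: dist = v0:inf,v1:17,v2:0,v3:inf,v4:inf,v5:8,v6:inf,v7:inf,v8:inf
step 3: dist = v0:inf,v1:17,v2:0,v3:inf,v4:inf,v5:8,v6:27,v7:inf,v8:18
step 4: dist = v0:inf,v1:17,v2:0,v3:inf,v4:inf,v5:8,v6:27,v7:inf,v8:18
step 5: dist = v0:inf,v1:17,v2:0,v3:inf,v4:inf,v5:8,v6:27,v7:inf,v8:18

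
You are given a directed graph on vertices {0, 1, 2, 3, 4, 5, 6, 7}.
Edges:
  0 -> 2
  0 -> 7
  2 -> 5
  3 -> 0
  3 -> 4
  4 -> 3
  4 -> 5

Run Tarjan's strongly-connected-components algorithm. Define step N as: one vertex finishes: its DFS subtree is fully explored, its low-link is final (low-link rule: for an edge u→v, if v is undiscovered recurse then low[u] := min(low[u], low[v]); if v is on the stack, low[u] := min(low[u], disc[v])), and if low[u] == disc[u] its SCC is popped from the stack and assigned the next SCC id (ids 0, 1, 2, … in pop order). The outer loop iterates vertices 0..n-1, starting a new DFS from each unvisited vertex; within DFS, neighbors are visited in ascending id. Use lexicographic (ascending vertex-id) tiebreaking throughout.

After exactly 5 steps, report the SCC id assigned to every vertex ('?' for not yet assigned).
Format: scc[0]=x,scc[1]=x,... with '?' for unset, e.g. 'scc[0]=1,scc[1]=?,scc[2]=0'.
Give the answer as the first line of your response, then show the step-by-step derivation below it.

scc[0]=3,scc[1]=4,scc[2]=1,scc[3]=?,scc[4]=?,scc[5]=0,scc[6]=?,scc[7]=2

step 1: low=(low[0]=0,low[1]=?,low[2]=1,low[3]=?,low[4]=?,low[5]=2,low[6]=?,low[7]=?); scc=(scc[0]=?,scc[1]=?,scc[2]=?,scc[3]=?,scc[4]=?,scc[5]=0,scc[6]=?,scc[7]=?)
step 2: low=(low[0]=0,low[1]=?,low[2]=1,low[3]=?,low[4]=?,low[5]=2,low[6]=?,low[7]=?); scc=(scc[0]=?,scc[1]=?,scc[2]=1,scc[3]=?,scc[4]=?,scc[5]=0,scc[6]=?,scc[7]=?)
step 3: low=(low[0]=0,low[1]=?,low[2]=1,low[3]=?,low[4]=?,low[5]=2,low[6]=?,low[7]=3); scc=(scc[0]=?,scc[1]=?,scc[2]=1,scc[3]=?,scc[4]=?,scc[5]=0,scc[6]=?,scc[7]=2)
step 4: low=(low[0]=0,low[1]=?,low[2]=1,low[3]=?,low[4]=?,low[5]=2,low[6]=?,low[7]=3); scc=(scc[0]=3,scc[1]=?,scc[2]=1,scc[3]=?,scc[4]=?,scc[5]=0,scc[6]=?,scc[7]=2)
step 5: low=(low[0]=0,low[1]=4,low[2]=1,low[3]=?,low[4]=?,low[5]=2,low[6]=?,low[7]=3); scc=(scc[0]=3,scc[1]=4,scc[2]=1,scc[3]=?,scc[4]=?,scc[5]=0,scc[6]=?,scc[7]=2)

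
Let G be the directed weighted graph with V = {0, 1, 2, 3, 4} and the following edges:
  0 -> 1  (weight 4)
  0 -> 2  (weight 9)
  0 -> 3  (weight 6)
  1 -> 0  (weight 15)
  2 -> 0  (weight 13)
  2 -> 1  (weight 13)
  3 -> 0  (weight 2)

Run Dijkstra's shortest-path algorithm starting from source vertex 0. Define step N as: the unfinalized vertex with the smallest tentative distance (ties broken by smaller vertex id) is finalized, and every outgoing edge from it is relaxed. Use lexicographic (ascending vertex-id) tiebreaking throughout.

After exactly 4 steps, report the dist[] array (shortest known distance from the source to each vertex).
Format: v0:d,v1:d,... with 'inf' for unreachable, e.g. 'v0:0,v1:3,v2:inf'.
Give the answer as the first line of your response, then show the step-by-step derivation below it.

v0:0,v1:4,v2:9,v3:6,v4:inf

step 1: dist = v0:0,v1:4,v2:9,v3:6,v4:inf
step 2: dist = v0:0,v1:4,v2:9,v3:6,v4:inf
step 3: dist = v0:0,v1:4,v2:9,v3:6,v4:inf
step 4: dist = v0:0,v1:4,v2:9,v3:6,v4:inf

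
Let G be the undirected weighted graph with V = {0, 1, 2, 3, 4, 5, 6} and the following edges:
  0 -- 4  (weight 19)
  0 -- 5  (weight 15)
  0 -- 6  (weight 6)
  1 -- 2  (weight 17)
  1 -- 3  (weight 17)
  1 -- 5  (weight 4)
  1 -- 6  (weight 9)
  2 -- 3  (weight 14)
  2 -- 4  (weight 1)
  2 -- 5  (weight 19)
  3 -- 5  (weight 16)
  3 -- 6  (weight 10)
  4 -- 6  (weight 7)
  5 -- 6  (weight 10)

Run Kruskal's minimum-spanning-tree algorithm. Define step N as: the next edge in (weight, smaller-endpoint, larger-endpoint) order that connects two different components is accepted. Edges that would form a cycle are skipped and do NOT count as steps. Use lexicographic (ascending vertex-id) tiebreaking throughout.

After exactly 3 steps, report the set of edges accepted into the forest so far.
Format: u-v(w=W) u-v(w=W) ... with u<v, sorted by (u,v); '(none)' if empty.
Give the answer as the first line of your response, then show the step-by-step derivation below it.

0-6(w=6) 1-5(w=4) 2-4(w=1)

step 1: add edge 2-4 (w=1); MST = {2-4(w=1)}
step 2: add edge 1-5 (w=4); MST = {1-5(w=4) 2-4(w=1)}
step 3: add edge 0-6 (w=6); MST = {0-6(w=6) 1-5(w=4) 2-4(w=1)}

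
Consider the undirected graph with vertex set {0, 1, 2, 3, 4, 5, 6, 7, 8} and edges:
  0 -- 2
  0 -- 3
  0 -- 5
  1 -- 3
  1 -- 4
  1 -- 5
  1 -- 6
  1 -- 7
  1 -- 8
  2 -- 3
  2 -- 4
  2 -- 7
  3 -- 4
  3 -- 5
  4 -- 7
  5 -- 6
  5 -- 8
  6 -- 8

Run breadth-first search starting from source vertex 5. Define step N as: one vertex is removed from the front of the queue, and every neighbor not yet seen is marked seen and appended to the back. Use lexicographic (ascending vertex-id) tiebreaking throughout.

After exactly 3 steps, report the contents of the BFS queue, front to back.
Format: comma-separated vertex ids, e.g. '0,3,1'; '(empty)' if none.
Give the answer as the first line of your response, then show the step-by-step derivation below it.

3,6,8,2,4,7

step 1: dequeue 5; queue=[0,1,3,6,8]; order=5
step 2: dequeue 0; queue=[1,3,6,8,2]; order=5,0
step 3: dequeue 1; queue=[3,6,8,2,4,7]; order=5,0,1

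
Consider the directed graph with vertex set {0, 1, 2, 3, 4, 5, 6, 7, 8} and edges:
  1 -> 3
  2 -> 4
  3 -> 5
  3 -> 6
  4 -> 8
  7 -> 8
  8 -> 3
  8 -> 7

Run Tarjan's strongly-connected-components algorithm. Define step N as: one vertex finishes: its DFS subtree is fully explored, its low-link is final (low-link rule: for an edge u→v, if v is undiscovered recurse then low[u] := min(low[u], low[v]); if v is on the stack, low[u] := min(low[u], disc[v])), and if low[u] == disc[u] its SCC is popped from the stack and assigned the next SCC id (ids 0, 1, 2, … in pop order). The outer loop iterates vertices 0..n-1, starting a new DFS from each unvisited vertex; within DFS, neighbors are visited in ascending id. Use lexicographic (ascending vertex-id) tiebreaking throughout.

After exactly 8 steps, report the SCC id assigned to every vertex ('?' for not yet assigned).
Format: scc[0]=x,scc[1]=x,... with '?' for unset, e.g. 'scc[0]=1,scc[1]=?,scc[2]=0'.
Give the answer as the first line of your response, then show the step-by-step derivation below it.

scc[0]=0,scc[1]=4,scc[2]=?,scc[3]=3,scc[4]=6,scc[5]=1,scc[6]=2,scc[7]=5,scc[8]=5

step 1: low=(low[0]=0,low[1]=?,low[2]=?,low[3]=?,low[4]=?,low[5]=?,low[6]=?,low[7]=?,low[8]=?); scc=(scc[0]=0,scc[1]=?,scc[2]=?,scc[3]=?,scc[4]=?,scc[5]=?,scc[6]=?,scc[7]=?,scc[8]=?)
step 2: low=(low[0]=0,low[1]=1,low[2]=?,low[3]=2,low[4]=?,low[5]=3,low[6]=?,low[7]=?,low[8]=?); scc=(scc[0]=0,scc[1]=?,scc[2]=?,scc[3]=?,scc[4]=?,scc[5]=1,scc[6]=?,scc[7]=?,scc[8]=?)
step 3: low=(low[0]=0,low[1]=1,low[2]=?,low[3]=2,low[4]=?,low[5]=3,low[6]=4,low[7]=?,low[8]=?); scc=(scc[0]=0,scc[1]=?,scc[2]=?,scc[3]=?,scc[4]=?,scc[5]=1,scc[6]=2,scc[7]=?,scc[8]=?)
step 4: low=(low[0]=0,low[1]=1,low[2]=?,low[3]=2,low[4]=?,low[5]=3,low[6]=4,low[7]=?,low[8]=?); scc=(scc[0]=0,scc[1]=?,scc[2]=?,scc[3]=3,scc[4]=?,scc[5]=1,scc[6]=2,scc[7]=?,scc[8]=?)
step 5: low=(low[0]=0,low[1]=1,low[2]=?,low[3]=2,low[4]=?,low[5]=3,low[6]=4,low[7]=?,low[8]=?); scc=(scc[0]=0,scc[1]=4,scc[2]=?,scc[3]=3,scc[4]=?,scc[5]=1,scc[6]=2,scc[7]=?,scc[8]=?)
step 6: low=(low[0]=0,low[1]=1,low[2]=5,low[3]=2,low[4]=6,low[5]=3,low[6]=4,low[7]=7,low[8]=7); scc=(scc[0]=0,scc[1]=4,scc[2]=?,scc[3]=3,scc[4]=?,scc[5]=1,scc[6]=2,scc[7]=?,scc[8]=?)
step 7: low=(low[0]=0,low[1]=1,low[2]=5,low[3]=2,low[4]=6,low[5]=3,low[6]=4,low[7]=7,low[8]=7); scc=(scc[0]=0,scc[1]=4,scc[2]=?,scc[3]=3,scc[4]=?,scc[5]=1,scc[6]=2,scc[7]=5,scc[8]=5)
step 8: low=(low[0]=0,low[1]=1,low[2]=5,low[3]=2,low[4]=6,low[5]=3,low[6]=4,low[7]=7,low[8]=7); scc=(scc[0]=0,scc[1]=4,scc[2]=?,scc[3]=3,scc[4]=6,scc[5]=1,scc[6]=2,scc[7]=5,scc[8]=5)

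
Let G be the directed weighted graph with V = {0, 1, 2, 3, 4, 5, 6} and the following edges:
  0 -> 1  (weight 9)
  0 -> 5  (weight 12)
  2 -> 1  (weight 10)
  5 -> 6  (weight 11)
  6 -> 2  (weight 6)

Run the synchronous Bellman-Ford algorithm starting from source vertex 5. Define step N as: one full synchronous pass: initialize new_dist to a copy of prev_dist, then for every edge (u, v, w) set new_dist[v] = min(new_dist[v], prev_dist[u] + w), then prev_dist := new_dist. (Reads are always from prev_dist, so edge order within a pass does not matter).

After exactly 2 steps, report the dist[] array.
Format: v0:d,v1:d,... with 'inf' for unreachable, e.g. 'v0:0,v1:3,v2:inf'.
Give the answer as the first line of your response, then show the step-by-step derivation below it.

v0:inf,v1:inf,v2:17,v3:inf,v4:inf,v5:0,v6:11

step 1: dist = v0:inf,v1:inf,v2:inf,v3:inf,v4:inf,v5:0,v6:11
step 2: dist = v0:inf,v1:inf,v2:17,v3:inf,v4:inf,v5:0,v6:11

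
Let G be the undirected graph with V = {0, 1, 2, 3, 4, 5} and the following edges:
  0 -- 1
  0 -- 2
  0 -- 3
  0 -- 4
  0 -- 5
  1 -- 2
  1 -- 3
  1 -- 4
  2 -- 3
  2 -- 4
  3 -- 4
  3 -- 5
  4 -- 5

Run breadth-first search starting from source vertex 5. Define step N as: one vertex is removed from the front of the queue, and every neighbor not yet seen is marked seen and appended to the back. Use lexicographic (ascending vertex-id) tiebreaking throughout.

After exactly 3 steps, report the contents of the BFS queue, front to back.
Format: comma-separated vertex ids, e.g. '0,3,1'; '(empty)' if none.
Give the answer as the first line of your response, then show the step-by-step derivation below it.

4,1,2

step 1: dequeue 5; queue=[0,3,4]; order=5
step 2: dequeue 0; queue=[3,4,1,2]; order=5,0
step 3: dequeue 3; queue=[4,1,2]; order=5,0,3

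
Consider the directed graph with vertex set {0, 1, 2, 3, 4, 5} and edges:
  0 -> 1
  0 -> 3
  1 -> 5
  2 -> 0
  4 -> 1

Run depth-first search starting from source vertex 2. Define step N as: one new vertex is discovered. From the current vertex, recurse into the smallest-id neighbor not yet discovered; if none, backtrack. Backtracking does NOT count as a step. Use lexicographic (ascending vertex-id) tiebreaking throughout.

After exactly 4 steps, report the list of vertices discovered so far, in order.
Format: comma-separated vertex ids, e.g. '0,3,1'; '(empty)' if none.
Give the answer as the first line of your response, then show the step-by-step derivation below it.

2,0,1,5

step 1: discover 2; path=2; order=2
step 2: discover 0; path=2>0; order=2,0
step 3: discover 1; path=2>0>1; order=2,0,1
step 4: discover 5; path=2>0>1>5; order=2,0,1,5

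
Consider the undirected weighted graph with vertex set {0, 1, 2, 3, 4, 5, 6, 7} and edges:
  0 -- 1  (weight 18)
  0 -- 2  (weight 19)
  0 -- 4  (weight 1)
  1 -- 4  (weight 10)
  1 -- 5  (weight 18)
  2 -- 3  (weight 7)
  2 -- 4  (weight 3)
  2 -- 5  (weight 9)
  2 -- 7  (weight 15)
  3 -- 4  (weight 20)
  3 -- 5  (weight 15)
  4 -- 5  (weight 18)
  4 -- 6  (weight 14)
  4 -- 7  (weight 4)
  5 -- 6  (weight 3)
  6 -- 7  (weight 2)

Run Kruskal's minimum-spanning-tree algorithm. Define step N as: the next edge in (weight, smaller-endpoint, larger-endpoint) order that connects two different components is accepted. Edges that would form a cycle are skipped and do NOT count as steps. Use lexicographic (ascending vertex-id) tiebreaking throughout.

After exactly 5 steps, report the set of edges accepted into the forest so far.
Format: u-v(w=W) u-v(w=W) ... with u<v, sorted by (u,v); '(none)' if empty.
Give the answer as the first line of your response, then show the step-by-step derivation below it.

0-4(w=1) 2-4(w=3) 4-7(w=4) 5-6(w=3) 6-7(w=2)

step 1: add edge 0-4 (w=1); MST = {0-4(w=1)}
step 2: add edge 6-7 (w=2); MST = {0-4(w=1) 6-7(w=2)}
step 3: add edge 2-4 (w=3); MST = {0-4(w=1) 2-4(w=3) 6-7(w=2)}
step 4: add edge 5-6 (w=3); MST = {0-4(w=1) 2-4(w=3) 5-6(w=3) 6-7(w=2)}
step 5: add edge 4-7 (w=4); MST = {0-4(w=1) 2-4(w=3) 4-7(w=4) 5-6(w=3) 6-7(w=2)}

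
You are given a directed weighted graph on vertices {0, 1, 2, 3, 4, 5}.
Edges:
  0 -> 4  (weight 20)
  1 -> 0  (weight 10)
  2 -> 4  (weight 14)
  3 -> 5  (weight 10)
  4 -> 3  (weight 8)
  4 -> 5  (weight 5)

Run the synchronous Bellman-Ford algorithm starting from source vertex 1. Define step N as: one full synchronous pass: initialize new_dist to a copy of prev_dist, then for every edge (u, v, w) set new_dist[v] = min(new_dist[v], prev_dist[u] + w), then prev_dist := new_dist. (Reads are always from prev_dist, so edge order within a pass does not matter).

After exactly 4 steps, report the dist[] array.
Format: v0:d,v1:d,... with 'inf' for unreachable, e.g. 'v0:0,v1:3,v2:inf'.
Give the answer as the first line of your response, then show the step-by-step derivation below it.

v0:10,v1:0,v2:inf,v3:38,v4:30,v5:35

step 1: dist = v0:10,v1:0,v2:inf,v3:inf,v4:inf,v5:inf
step 2: dist = v0:10,v1:0,v2:inf,v3:inf,v4:30,v5:inf
step 3: dist = v0:10,v1:0,v2:inf,v3:38,v4:30,v5:35
step 4: dist = v0:10,v1:0,v2:inf,v3:38,v4:30,v5:35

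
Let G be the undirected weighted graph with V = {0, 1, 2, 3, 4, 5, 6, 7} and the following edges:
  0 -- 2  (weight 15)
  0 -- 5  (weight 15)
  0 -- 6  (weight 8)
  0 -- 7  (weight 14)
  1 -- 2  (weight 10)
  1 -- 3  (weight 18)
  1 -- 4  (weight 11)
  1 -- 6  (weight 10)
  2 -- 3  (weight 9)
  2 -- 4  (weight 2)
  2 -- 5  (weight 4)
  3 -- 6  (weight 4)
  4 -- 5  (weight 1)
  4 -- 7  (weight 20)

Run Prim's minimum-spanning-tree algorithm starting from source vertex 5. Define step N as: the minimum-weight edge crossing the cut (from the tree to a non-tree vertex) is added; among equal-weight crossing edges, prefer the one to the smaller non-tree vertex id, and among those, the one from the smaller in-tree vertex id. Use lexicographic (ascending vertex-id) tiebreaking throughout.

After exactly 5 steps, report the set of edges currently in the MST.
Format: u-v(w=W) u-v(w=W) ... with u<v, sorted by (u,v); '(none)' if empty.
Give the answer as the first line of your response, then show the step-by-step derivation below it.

0-6(w=8) 2-3(w=9) 2-4(w=2) 3-6(w=4) 4-5(w=1)

step 1: add edge 4-5 (w=1); MST = {4-5(w=1)}
step 2: add edge 2-4 (w=2); MST = {2-4(w=2) 4-5(w=1)}
step 3: add edge 2-3 (w=9); MST = {2-3(w=9) 2-4(w=2) 4-5(w=1)}
step 4: add edge 3-6 (w=4); MST = {2-3(w=9) 2-4(w=2) 3-6(w=4) 4-5(w=1)}
step 5: add edge 0-6 (w=8); MST = {0-6(w=8) 2-3(w=9) 2-4(w=2) 3-6(w=4) 4-5(w=1)}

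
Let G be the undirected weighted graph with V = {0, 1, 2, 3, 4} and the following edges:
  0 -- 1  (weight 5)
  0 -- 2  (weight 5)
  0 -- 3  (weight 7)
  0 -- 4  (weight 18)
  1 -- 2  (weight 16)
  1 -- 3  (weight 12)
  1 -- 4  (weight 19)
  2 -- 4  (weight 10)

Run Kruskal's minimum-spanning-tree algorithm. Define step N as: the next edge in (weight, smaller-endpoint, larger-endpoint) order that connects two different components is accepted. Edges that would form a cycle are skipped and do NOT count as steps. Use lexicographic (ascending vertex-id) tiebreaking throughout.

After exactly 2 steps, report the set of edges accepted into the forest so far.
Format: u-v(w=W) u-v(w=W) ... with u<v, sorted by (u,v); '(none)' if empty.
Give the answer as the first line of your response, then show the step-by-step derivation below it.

0-1(w=5) 0-2(w=5)

step 1: add edge 0-1 (w=5); MST = {0-1(w=5)}
step 2: add edge 0-2 (w=5); MST = {0-1(w=5) 0-2(w=5)}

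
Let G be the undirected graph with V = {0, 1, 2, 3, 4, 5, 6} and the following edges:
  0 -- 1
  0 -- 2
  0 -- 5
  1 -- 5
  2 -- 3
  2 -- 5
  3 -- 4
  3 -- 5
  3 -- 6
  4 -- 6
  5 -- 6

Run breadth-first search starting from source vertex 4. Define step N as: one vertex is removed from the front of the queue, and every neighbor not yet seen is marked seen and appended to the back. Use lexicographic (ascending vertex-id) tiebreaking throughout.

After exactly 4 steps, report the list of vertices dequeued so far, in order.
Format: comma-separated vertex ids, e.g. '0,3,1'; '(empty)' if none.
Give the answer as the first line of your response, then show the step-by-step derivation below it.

4,3,6,2

step 1: dequeue 4; queue=[3,6]; order=4
step 2: dequeue 3; queue=[6,2,5]; order=4,3
step 3: dequeue 6; queue=[2,5]; order=4,3,6
step 4: dequeue 2; queue=[5,0]; order=4,3,6,2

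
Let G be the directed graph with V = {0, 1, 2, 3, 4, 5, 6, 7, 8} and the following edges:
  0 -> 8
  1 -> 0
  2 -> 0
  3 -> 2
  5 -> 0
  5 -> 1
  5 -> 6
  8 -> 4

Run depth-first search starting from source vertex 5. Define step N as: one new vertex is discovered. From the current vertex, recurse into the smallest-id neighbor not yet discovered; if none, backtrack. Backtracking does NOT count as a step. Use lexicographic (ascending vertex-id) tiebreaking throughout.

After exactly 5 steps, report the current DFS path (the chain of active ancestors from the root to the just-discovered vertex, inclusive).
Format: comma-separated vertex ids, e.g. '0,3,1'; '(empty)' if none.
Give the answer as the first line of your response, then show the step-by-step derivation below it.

5,1

step 1: discover 5; path=5; order=5
step 2: discover 0; path=5>0; order=5,0
step 3: discover 8; path=5>0>8; order=5,0,8
step 4: discover 4; path=5>0>8>4; order=5,0,8,4
step 5: discover 1; path=5>1; order=5,0,8,4,1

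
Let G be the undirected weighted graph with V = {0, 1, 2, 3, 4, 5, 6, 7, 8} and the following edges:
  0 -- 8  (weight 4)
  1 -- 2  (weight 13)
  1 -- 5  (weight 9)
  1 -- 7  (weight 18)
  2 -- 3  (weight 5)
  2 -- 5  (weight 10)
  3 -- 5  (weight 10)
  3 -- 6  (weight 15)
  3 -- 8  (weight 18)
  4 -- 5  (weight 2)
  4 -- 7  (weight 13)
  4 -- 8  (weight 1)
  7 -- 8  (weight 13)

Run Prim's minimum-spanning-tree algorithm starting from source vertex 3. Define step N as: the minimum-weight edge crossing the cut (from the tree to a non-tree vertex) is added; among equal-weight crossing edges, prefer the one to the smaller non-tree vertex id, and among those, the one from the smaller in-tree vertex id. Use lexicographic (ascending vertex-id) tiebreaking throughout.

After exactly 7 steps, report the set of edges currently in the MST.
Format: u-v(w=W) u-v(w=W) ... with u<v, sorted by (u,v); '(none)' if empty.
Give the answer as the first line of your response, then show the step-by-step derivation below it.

0-8(w=4) 1-5(w=9) 2-3(w=5) 2-5(w=10) 4-5(w=2) 4-7(w=13) 4-8(w=1)

step 1: add edge 2-3 (w=5); MST = {2-3(w=5)}
step 2: add edge 2-5 (w=10); MST = {2-3(w=5) 2-5(w=10)}
step 3: add edge 4-5 (w=2); MST = {2-3(w=5) 2-5(w=10) 4-5(w=2)}
step 4: add edge 4-8 (w=1); MST = {2-3(w=5) 2-5(w=10) 4-5(w=2) 4-8(w=1)}
step 5: add edge 0-8 (w=4); MST = {0-8(w=4) 2-3(w=5) 2-5(w=10) 4-5(w=2) 4-8(w=1)}
step 6: add edge 1-5 (w=9); MST = {0-8(w=4) 1-5(w=9) 2-3(w=5) 2-5(w=10) 4-5(w=2) 4-8(w=1)}
step 7: add edge 4-7 (w=13); MST = {0-8(w=4) 1-5(w=9) 2-3(w=5) 2-5(w=10) 4-5(w=2) 4-7(w=13) 4-8(w=1)}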